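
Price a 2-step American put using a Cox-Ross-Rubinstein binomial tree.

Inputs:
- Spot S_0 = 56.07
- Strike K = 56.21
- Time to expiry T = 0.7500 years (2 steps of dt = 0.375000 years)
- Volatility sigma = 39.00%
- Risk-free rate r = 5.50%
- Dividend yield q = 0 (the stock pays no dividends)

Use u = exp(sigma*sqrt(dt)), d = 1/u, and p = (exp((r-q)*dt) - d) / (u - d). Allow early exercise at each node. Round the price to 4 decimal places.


Answer: Price = V(0,0) = 6.1278

Derivation:
dt = T/N = 0.375000
u = exp(sigma*sqrt(dt)) = 1.269757; d = 1/u = 0.787552
p = (exp((r-q)*dt) - d) / (u - d) = 0.483792
Discount per step: exp(-r*dt) = 0.979586
Stock lattice S(k, i) with i counting down-moves:
  k=0: S(0,0) = 56.0700
  k=1: S(1,0) = 71.1953; S(1,1) = 44.1581
  k=2: S(2,0) = 90.4006; S(2,1) = 56.0700; S(2,2) = 34.7768
Terminal payoffs V(N, i) = max(K - S_T, 0):
  V(2,0) = 0.000000; V(2,1) = 0.140000; V(2,2) = 21.433203
Backward induction: V(k, i) = exp(-r*dt) * [p * V(k+1, i) + (1-p) * V(k+1, i+1)]; then take max(V_cont, immediate exercise) for American.
  V(1,0) = exp(-r*dt) * [p*0.000000 + (1-p)*0.140000] = 0.070794; exercise = 0.000000; V(1,0) = max -> 0.070794
  V(1,1) = exp(-r*dt) * [p*0.140000 + (1-p)*21.433203] = 10.904474; exercise = 12.051932; V(1,1) = max -> 12.051932
  V(0,0) = exp(-r*dt) * [p*0.070794 + (1-p)*12.051932] = 6.127850; exercise = 0.140000; V(0,0) = max -> 6.127850


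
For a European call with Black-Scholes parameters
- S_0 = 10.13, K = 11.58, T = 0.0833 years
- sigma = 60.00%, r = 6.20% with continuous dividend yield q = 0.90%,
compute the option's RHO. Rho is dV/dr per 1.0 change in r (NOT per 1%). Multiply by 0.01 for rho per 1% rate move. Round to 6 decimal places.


Answer: Rho = 0.194088

Derivation:
d1 = -0.6604432970; d2 = -0.8336137333
phi(d1) = 0.3207699089; exp(-qT) = 0.9992505810; exp(-rT) = 0.9948487136
N(d2) = 0.2022493421
Rho = K*T*exp(-rT)*N(d2) = 11.5800 * 0.0833 * 0.9948487136 * 0.2022493421 = 0.194088


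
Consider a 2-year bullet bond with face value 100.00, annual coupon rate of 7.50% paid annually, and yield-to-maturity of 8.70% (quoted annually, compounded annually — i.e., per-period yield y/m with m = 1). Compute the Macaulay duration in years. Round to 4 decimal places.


Coupon per period c = face * coupon_rate / m = 7.500000
Periods per year m = 1; per-period yield y/m = 0.087000
Number of cashflows N = 2
Cashflows (t years, CF_t, discount factor 1/(1+y/m)^(m*t), PV):
  t = 1.0000: CF_t = 7.500000, DF = 0.919963, PV = 6.899724
  t = 2.0000: CF_t = 107.500000, DF = 0.846332, PV = 90.980721
Price P = sum_t PV_t = 97.880445
Macaulay numerator sum_t t * PV_t:
  t * PV_t at t = 1.0000: 6.899724
  t * PV_t at t = 2.0000: 181.961443
Macaulay duration D = (sum_t t * PV_t) / P = 188.861167 / 97.880445 = 1.929509

Answer: Macaulay duration = 1.9295 years


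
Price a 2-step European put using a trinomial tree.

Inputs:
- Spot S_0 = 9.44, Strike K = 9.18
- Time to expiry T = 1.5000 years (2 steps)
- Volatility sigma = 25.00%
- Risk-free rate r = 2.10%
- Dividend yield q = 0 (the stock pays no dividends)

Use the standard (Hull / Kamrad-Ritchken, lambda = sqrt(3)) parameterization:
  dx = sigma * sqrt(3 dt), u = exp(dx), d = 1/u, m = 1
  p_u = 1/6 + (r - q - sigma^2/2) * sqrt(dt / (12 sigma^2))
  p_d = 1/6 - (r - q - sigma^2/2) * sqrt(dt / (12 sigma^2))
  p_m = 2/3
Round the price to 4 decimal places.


Answer: Price = V(0,0) = 0.7585

Derivation:
dt = T/N = 0.750000; dx = sigma*sqrt(3*dt) = 0.375000
u = exp(dx) = 1.454991; d = 1/u = 0.687289
p_u = 0.156417, p_m = 0.666667, p_d = 0.176917
Discount per step: exp(-r*dt) = 0.984373
Stock lattice S(k, j) with j the centered position index:
  k=0: S(0,+0) = 9.4400
  k=1: S(1,-1) = 6.4880; S(1,+0) = 9.4400; S(1,+1) = 13.7351
  k=2: S(2,-2) = 4.4591; S(2,-1) = 6.4880; S(2,+0) = 9.4400; S(2,+1) = 13.7351; S(2,+2) = 19.9845
Terminal payoffs V(N, j) = max(K - S_T, 0):
  V(2,-2) = 4.720860; V(2,-1) = 2.691989; V(2,+0) = 0.000000; V(2,+1) = 0.000000; V(2,+2) = 0.000000
Backward induction: V(k, j) = exp(-r*dt) * [p_u * V(k+1, j+1) + p_m * V(k+1, j) + p_d * V(k+1, j-1)]
  V(1,-1) = exp(-r*dt) * [p_u*0.000000 + p_m*2.691989 + p_d*4.720860] = 2.588762
  V(1,+0) = exp(-r*dt) * [p_u*0.000000 + p_m*0.000000 + p_d*2.691989] = 0.468815
  V(1,+1) = exp(-r*dt) * [p_u*0.000000 + p_m*0.000000 + p_d*0.000000] = 0.000000
  V(0,+0) = exp(-r*dt) * [p_u*0.000000 + p_m*0.468815 + p_d*2.588762] = 0.758498


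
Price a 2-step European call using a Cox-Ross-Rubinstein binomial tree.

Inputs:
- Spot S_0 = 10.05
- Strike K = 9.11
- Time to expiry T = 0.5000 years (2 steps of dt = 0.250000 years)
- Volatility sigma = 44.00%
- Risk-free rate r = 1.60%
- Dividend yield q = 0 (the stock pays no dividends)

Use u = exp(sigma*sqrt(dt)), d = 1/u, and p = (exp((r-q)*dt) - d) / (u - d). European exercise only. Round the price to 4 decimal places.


dt = T/N = 0.250000
u = exp(sigma*sqrt(dt)) = 1.246077; d = 1/u = 0.802519
p = (exp((r-q)*dt) - d) / (u - d) = 0.454257
Discount per step: exp(-r*dt) = 0.996008
Stock lattice S(k, i) with i counting down-moves:
  k=0: S(0,0) = 10.0500
  k=1: S(1,0) = 12.5231; S(1,1) = 8.0653
  k=2: S(2,0) = 15.6047; S(2,1) = 10.0500; S(2,2) = 6.4726
Terminal payoffs V(N, i) = max(S_T - K, 0):
  V(2,0) = 6.494708; V(2,1) = 0.940000; V(2,2) = 0.000000
Backward induction: V(k, i) = exp(-r*dt) * [p * V(k+1, i) + (1-p) * V(k+1, i+1)].
  V(1,0) = exp(-r*dt) * [p*6.494708 + (1-p)*0.940000] = 3.449438
  V(1,1) = exp(-r*dt) * [p*0.940000 + (1-p)*0.000000] = 0.425297
  V(0,0) = exp(-r*dt) * [p*3.449438 + (1-p)*0.425297] = 1.791852

Answer: Price = V(0,0) = 1.7919


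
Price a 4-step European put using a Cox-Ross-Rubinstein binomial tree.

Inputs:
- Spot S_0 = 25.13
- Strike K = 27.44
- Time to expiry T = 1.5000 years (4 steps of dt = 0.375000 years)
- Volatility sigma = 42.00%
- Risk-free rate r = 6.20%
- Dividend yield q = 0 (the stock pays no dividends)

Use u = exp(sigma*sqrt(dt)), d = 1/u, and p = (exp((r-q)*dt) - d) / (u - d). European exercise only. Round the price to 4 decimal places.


dt = T/N = 0.375000
u = exp(sigma*sqrt(dt)) = 1.293299; d = 1/u = 0.773216
p = (exp((r-q)*dt) - d) / (u - d) = 0.481281
Discount per step: exp(-r*dt) = 0.977018
Stock lattice S(k, i) with i counting down-moves:
  k=0: S(0,0) = 25.1300
  k=1: S(1,0) = 32.5006; S(1,1) = 19.4309
  k=2: S(2,0) = 42.0330; S(2,1) = 25.1300; S(2,2) = 15.0243
  k=3: S(3,0) = 54.3613; S(3,1) = 32.5006; S(3,2) = 19.4309; S(3,3) = 11.6170
  k=4: S(4,0) = 70.3054; S(4,1) = 42.0330; S(4,2) = 25.1300; S(4,3) = 15.0243; S(4,4) = 8.9825
Terminal payoffs V(N, i) = max(K - S_T, 0):
  V(4,0) = 0.000000; V(4,1) = 0.000000; V(4,2) = 2.310000; V(4,3) = 12.415691; V(4,4) = 18.457514
Backward induction: V(k, i) = exp(-r*dt) * [p * V(k+1, i) + (1-p) * V(k+1, i+1)].
  V(3,0) = exp(-r*dt) * [p*0.000000 + (1-p)*0.000000] = 0.000000
  V(3,1) = exp(-r*dt) * [p*0.000000 + (1-p)*2.310000] = 1.170703
  V(3,2) = exp(-r*dt) * [p*2.310000 + (1-p)*12.415691] = 7.378453
  V(3,3) = exp(-r*dt) * [p*12.415691 + (1-p)*18.457514] = 15.192338
  V(2,0) = exp(-r*dt) * [p*0.000000 + (1-p)*1.170703] = 0.593310
  V(2,1) = exp(-r*dt) * [p*1.170703 + (1-p)*7.378453] = 4.289872
  V(2,2) = exp(-r*dt) * [p*7.378453 + (1-p)*15.192338] = 11.168942
  V(1,0) = exp(-r*dt) * [p*0.593310 + (1-p)*4.289872] = 2.453084
  V(1,1) = exp(-r*dt) * [p*4.289872 + (1-p)*11.168942] = 7.677580
  V(0,0) = exp(-r*dt) * [p*2.453084 + (1-p)*7.677580] = 5.044470

Answer: Price = V(0,0) = 5.0445


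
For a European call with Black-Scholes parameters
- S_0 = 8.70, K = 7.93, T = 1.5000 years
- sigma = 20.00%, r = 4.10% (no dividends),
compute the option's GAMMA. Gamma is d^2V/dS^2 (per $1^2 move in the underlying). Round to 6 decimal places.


d1 = 0.7518708358; d2 = 0.5069218615
phi(d1) = 0.3007146682; exp(-qT) = 1.0000000000; exp(-rT) = 0.9403529457
Gamma = exp(-qT) * phi(d1) / (S * sigma * sqrt(T)) = 1.0000000000 * 0.3007146682 / (8.7000 * 0.2000 * 1.2247448714) = 0.141111

Answer: Gamma = 0.141111


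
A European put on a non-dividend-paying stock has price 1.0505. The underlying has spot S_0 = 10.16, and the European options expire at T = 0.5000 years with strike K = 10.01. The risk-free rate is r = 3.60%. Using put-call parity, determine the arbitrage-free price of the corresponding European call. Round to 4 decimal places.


Put-call parity: C - P = S_0 * exp(-qT) - K * exp(-rT).
S_0 * exp(-qT) = 10.1600 * 1.00000000 = 10.16000000
K * exp(-rT) = 10.0100 * 0.98216103 = 9.83143193
C = P + S*exp(-qT) - K*exp(-rT)
C = 1.0505 + 10.16000000 - 9.83143193 = 1.3791

Answer: Call price = 1.3791


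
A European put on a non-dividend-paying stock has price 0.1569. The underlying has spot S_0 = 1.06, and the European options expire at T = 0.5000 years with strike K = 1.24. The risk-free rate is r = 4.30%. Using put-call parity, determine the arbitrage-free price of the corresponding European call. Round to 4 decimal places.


Put-call parity: C - P = S_0 * exp(-qT) - K * exp(-rT).
S_0 * exp(-qT) = 1.0600 * 1.00000000 = 1.06000000
K * exp(-rT) = 1.2400 * 0.97872948 = 1.21362455
C = P + S*exp(-qT) - K*exp(-rT)
C = 0.1569 + 1.06000000 - 1.21362455 = 0.0033

Answer: Call price = 0.0033


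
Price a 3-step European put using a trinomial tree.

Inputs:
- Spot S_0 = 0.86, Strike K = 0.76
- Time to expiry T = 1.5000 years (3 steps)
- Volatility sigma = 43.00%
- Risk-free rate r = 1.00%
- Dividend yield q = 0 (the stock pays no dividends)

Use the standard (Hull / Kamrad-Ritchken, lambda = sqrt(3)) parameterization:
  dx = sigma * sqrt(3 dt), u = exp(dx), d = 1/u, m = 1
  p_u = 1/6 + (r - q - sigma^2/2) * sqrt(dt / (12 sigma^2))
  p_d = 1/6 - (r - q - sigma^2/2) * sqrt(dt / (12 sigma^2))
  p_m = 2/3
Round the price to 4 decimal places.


dt = T/N = 0.500000; dx = sigma*sqrt(3*dt) = 0.526640
u = exp(dx) = 1.693234; d = 1/u = 0.590586
p_u = 0.127527, p_m = 0.666667, p_d = 0.205806
Discount per step: exp(-r*dt) = 0.995012
Stock lattice S(k, j) with j the centered position index:
  k=0: S(0,+0) = 0.8600
  k=1: S(1,-1) = 0.5079; S(1,+0) = 0.8600; S(1,+1) = 1.4562
  k=2: S(2,-2) = 0.3000; S(2,-1) = 0.5079; S(2,+0) = 0.8600; S(2,+1) = 1.4562; S(2,+2) = 2.4657
  k=3: S(3,-3) = 0.1772; S(3,-2) = 0.3000; S(3,-1) = 0.5079; S(3,+0) = 0.8600; S(3,+1) = 1.4562; S(3,+2) = 2.4657; S(3,+3) = 4.1749
Terminal payoffs V(N, j) = max(K - S_T, 0):
  V(3,-3) = 0.582847; V(3,-2) = 0.460039; V(3,-1) = 0.252096; V(3,+0) = 0.000000; V(3,+1) = 0.000000; V(3,+2) = 0.000000; V(3,+3) = 0.000000
Backward induction: V(k, j) = exp(-r*dt) * [p_u * V(k+1, j+1) + p_m * V(k+1, j) + p_d * V(k+1, j-1)]
  V(2,-2) = exp(-r*dt) * [p_u*0.252096 + p_m*0.460039 + p_d*0.582847] = 0.456507
  V(2,-1) = exp(-r*dt) * [p_u*0.000000 + p_m*0.252096 + p_d*0.460039] = 0.261433
  V(2,+0) = exp(-r*dt) * [p_u*0.000000 + p_m*0.000000 + p_d*0.252096] = 0.051624
  V(2,+1) = exp(-r*dt) * [p_u*0.000000 + p_m*0.000000 + p_d*0.000000] = 0.000000
  V(2,+2) = exp(-r*dt) * [p_u*0.000000 + p_m*0.000000 + p_d*0.000000] = 0.000000
  V(1,-1) = exp(-r*dt) * [p_u*0.051624 + p_m*0.261433 + p_d*0.456507] = 0.273453
  V(1,+0) = exp(-r*dt) * [p_u*0.000000 + p_m*0.051624 + p_d*0.261433] = 0.087781
  V(1,+1) = exp(-r*dt) * [p_u*0.000000 + p_m*0.000000 + p_d*0.051624] = 0.010572
  V(0,+0) = exp(-r*dt) * [p_u*0.010572 + p_m*0.087781 + p_d*0.273453] = 0.115568

Answer: Price = V(0,0) = 0.1156


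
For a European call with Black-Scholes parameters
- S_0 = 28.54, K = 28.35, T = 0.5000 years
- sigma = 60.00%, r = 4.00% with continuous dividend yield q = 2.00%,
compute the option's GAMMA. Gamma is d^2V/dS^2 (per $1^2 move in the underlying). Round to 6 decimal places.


Answer: Gamma = 0.031604

Derivation:
d1 = 0.2514461859; d2 = -0.1728178829
phi(d1) = 0.3865279394; exp(-qT) = 0.9900498337; exp(-rT) = 0.9801986733
Gamma = exp(-qT) * phi(d1) / (S * sigma * sqrt(T)) = 0.9900498337 * 0.3865279394 / (28.5400 * 0.6000 * 0.7071067812) = 0.031604


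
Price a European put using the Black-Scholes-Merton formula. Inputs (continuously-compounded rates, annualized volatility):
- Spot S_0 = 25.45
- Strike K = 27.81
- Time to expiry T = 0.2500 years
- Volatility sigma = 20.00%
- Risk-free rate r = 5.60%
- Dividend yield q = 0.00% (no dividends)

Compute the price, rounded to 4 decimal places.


d1 = (ln(S/K) + (r - q + 0.5*sigma^2) * T) / (sigma * sqrt(T)) = -0.69679925
d2 = d1 - sigma * sqrt(T) = -0.79679925
exp(-rT) = 0.98609754; exp(-qT) = 1.00000000
P = K * exp(-rT) * N(-d2) - S_0 * exp(-qT) * N(-d1)
N(-d1) = 0.75703578; N(-d2) = 0.78721619
P = 27.8100 * 0.98609754 * 0.78721619 - 25.4500 * 1.00000000 * 0.75703578 = 2.3216

Answer: Price = 2.3216


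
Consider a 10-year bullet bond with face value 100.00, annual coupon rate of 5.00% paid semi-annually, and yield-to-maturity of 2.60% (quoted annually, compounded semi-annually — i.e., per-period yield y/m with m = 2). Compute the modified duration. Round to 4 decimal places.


Answer: Modified duration = 8.0987

Derivation:
Coupon per period c = face * coupon_rate / m = 2.500000
Periods per year m = 2; per-period yield y/m = 0.013000
Number of cashflows N = 20
Cashflows (t years, CF_t, discount factor 1/(1+y/m)^(m*t), PV):
  t = 0.5000: CF_t = 2.500000, DF = 0.987167, PV = 2.467917
  t = 1.0000: CF_t = 2.500000, DF = 0.974498, PV = 2.436246
  t = 1.5000: CF_t = 2.500000, DF = 0.961992, PV = 2.404981
  t = 2.0000: CF_t = 2.500000, DF = 0.949647, PV = 2.374118
  t = 2.5000: CF_t = 2.500000, DF = 0.937460, PV = 2.343650
  t = 3.0000: CF_t = 2.500000, DF = 0.925429, PV = 2.313574
  t = 3.5000: CF_t = 2.500000, DF = 0.913553, PV = 2.283883
  t = 4.0000: CF_t = 2.500000, DF = 0.901829, PV = 2.254574
  t = 4.5000: CF_t = 2.500000, DF = 0.890256, PV = 2.225640
  t = 5.0000: CF_t = 2.500000, DF = 0.878831, PV = 2.197078
  t = 5.5000: CF_t = 2.500000, DF = 0.867553, PV = 2.168883
  t = 6.0000: CF_t = 2.500000, DF = 0.856420, PV = 2.141049
  t = 6.5000: CF_t = 2.500000, DF = 0.845429, PV = 2.113573
  t = 7.0000: CF_t = 2.500000, DF = 0.834580, PV = 2.086449
  t = 7.5000: CF_t = 2.500000, DF = 0.823869, PV = 2.059673
  t = 8.0000: CF_t = 2.500000, DF = 0.813296, PV = 2.033241
  t = 8.5000: CF_t = 2.500000, DF = 0.802859, PV = 2.007148
  t = 9.0000: CF_t = 2.500000, DF = 0.792556, PV = 1.981390
  t = 9.5000: CF_t = 2.500000, DF = 0.782385, PV = 1.955963
  t = 10.0000: CF_t = 102.500000, DF = 0.772345, PV = 79.165318
Price P = sum_t PV_t = 121.014348
First compute Macaulay numerator sum_t t * PV_t:
  t * PV_t at t = 0.5000: 1.233959
  t * PV_t at t = 1.0000: 2.436246
  t * PV_t at t = 1.5000: 3.607472
  t * PV_t at t = 2.0000: 4.748235
  t * PV_t at t = 2.5000: 5.859125
  t * PV_t at t = 3.0000: 6.940721
  t * PV_t at t = 3.5000: 7.993591
  t * PV_t at t = 4.0000: 9.018295
  t * PV_t at t = 4.5000: 10.015382
  t * PV_t at t = 5.0000: 10.985392
  t * PV_t at t = 5.5000: 11.928856
  t * PV_t at t = 6.0000: 12.846296
  t * PV_t at t = 6.5000: 13.738223
  t * PV_t at t = 7.0000: 14.605143
  t * PV_t at t = 7.5000: 15.447549
  t * PV_t at t = 8.0000: 16.265929
  t * PV_t at t = 8.5000: 17.060760
  t * PV_t at t = 9.0000: 17.832511
  t * PV_t at t = 9.5000: 18.581645
  t * PV_t at t = 10.0000: 791.653176
Macaulay duration D = 992.798505 / 121.014348 = 8.203973
Modified duration = D / (1 + y/m) = 8.203973 / (1 + 0.013000) = 8.098691


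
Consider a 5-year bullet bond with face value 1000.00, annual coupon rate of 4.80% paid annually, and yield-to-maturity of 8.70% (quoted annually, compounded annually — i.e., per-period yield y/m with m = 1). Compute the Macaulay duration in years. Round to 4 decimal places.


Coupon per period c = face * coupon_rate / m = 48.000000
Periods per year m = 1; per-period yield y/m = 0.087000
Number of cashflows N = 5
Cashflows (t years, CF_t, discount factor 1/(1+y/m)^(m*t), PV):
  t = 1.0000: CF_t = 48.000000, DF = 0.919963, PV = 44.158234
  t = 2.0000: CF_t = 48.000000, DF = 0.846332, PV = 40.623950
  t = 3.0000: CF_t = 48.000000, DF = 0.778595, PV = 37.372539
  t = 4.0000: CF_t = 48.000000, DF = 0.716278, PV = 34.381361
  t = 5.0000: CF_t = 1048.000000, DF = 0.658950, PV = 690.579309
Price P = sum_t PV_t = 847.115393
Macaulay numerator sum_t t * PV_t:
  t * PV_t at t = 1.0000: 44.158234
  t * PV_t at t = 2.0000: 81.247900
  t * PV_t at t = 3.0000: 112.117617
  t * PV_t at t = 4.0000: 137.525443
  t * PV_t at t = 5.0000: 3452.896547
Macaulay duration D = (sum_t t * PV_t) / P = 3827.945741 / 847.115393 = 4.518801

Answer: Macaulay duration = 4.5188 years


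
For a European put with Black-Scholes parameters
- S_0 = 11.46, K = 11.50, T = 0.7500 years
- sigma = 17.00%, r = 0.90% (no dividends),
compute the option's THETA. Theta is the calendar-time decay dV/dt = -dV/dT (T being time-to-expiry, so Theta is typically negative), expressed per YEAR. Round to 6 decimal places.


d1 = 0.0957937931; d2 = -0.0514305256
phi(d1) = 0.3971160361; exp(-qT) = 1.0000000000; exp(-rT) = 0.9932727301
Theta = -S*exp(-qT)*phi(d1)*sigma/(2*sqrt(T)) + r*K*exp(-rT)*N(-d2) - q*S*exp(-qT)*N(-d1)
N(-d1) = 0.4618421735; N(-d2) = 0.5205087695; sqrt(T) = 0.8660254038
Term 1 = -11.4600 * 1.0000000000 * 0.3971160361 * 0.1700 / (2 * 0.8660254038) = -0.4466736531
Term 2 = 0.0090 * 11.5000 * 0.9932727301 * 0.5205087695 = 0.0535102417
Term 3 = 0 (no dividend yield, q = 0)
Theta = -0.4466736531 + (0.0535102417) + (0.0000000000) = -0.393163

Answer: Theta = -0.393163


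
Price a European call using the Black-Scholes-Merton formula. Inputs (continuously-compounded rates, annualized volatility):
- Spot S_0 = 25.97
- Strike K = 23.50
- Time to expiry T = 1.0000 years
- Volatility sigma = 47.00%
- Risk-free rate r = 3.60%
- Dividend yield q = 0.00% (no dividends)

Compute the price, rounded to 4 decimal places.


d1 = (ln(S/K) + (r - q + 0.5*sigma^2) * T) / (sigma * sqrt(T)) = 0.52423746
d2 = d1 - sigma * sqrt(T) = 0.05423746
exp(-rT) = 0.96464029; exp(-qT) = 1.00000000
C = S_0 * exp(-qT) * N(d1) - K * exp(-rT) * N(d2)
N(d1) = 0.69994330; N(d2) = 0.52162701
C = 25.9700 * 1.00000000 * 0.69994330 - 23.5000 * 0.96464029 * 0.52162701 = 6.3527

Answer: Price = 6.3527


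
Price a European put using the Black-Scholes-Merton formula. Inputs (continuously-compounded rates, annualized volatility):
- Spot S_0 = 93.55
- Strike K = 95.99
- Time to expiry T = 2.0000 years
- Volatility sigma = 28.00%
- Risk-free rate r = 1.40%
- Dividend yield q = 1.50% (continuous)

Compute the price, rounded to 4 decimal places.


d1 = (ln(S/K) + (r - q + 0.5*sigma^2) * T) / (sigma * sqrt(T)) = 0.12791570
d2 = d1 - sigma * sqrt(T) = -0.26806410
exp(-rT) = 0.97238837; exp(-qT) = 0.97044553
P = K * exp(-rT) * N(-d2) - S_0 * exp(-qT) * N(-d1)
N(-d1) = 0.44910784; N(-d2) = 0.60567501
P = 95.9900 * 0.97238837 * 0.60567501 - 93.5500 * 0.97044553 * 0.44910784 = 15.7611

Answer: Price = 15.7611


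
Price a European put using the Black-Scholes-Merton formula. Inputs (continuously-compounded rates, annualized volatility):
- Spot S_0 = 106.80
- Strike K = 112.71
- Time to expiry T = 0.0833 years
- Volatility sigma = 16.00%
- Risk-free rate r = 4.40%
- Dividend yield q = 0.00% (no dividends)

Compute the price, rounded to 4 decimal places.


Answer: Price = 5.8536

Derivation:
d1 = (ln(S/K) + (r - q + 0.5*sigma^2) * T) / (sigma * sqrt(T)) = -1.06388212
d2 = d1 - sigma * sqrt(T) = -1.11006091
exp(-rT) = 0.99634151; exp(-qT) = 1.00000000
P = K * exp(-rT) * N(-d2) - S_0 * exp(-qT) * N(-d1)
N(-d1) = 0.85630895; N(-d2) = 0.86651361
P = 112.7100 * 0.99634151 * 0.86651361 - 106.8000 * 1.00000000 * 0.85630895 = 5.8536


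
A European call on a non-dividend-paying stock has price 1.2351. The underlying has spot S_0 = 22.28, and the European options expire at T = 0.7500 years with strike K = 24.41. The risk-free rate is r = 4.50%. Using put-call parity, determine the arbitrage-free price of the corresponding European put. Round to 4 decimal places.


Answer: Put price = 2.5550

Derivation:
Put-call parity: C - P = S_0 * exp(-qT) - K * exp(-rT).
S_0 * exp(-qT) = 22.2800 * 1.00000000 = 22.28000000
K * exp(-rT) = 24.4100 * 0.96681318 = 23.59990967
P = C - S*exp(-qT) + K*exp(-rT)
P = 1.2351 - 22.28000000 + 23.59990967 = 2.5550


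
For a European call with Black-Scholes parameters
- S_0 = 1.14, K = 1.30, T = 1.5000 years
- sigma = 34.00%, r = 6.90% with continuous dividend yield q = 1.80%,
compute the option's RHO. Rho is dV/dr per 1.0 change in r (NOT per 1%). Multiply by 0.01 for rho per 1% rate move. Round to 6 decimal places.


Answer: Rho = 0.645229

Derivation:
d1 = 0.0765201334; d2 = -0.3398931228
phi(d1) = 0.3977760189; exp(-qT) = 0.9733612415; exp(-rT) = 0.9016760227
N(d2) = 0.3669685079
Rho = K*T*exp(-rT)*N(d2) = 1.3000 * 1.5000 * 0.9016760227 * 0.3669685079 = 0.645229


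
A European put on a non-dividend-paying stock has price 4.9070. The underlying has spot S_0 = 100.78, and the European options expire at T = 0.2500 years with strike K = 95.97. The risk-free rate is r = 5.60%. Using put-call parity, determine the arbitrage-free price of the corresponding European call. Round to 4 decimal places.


Put-call parity: C - P = S_0 * exp(-qT) - K * exp(-rT).
S_0 * exp(-qT) = 100.7800 * 1.00000000 = 100.78000000
K * exp(-rT) = 95.9700 * 0.98609754 = 94.63578132
C = P + S*exp(-qT) - K*exp(-rT)
C = 4.9070 + 100.78000000 - 94.63578132 = 11.0512

Answer: Call price = 11.0512


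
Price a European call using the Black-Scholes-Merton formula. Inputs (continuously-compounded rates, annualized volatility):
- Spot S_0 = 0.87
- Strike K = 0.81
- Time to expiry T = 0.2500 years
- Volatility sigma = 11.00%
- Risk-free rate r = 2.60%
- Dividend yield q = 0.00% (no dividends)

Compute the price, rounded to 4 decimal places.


Answer: Price = 0.0669

Derivation:
d1 = (ln(S/K) + (r - q + 0.5*sigma^2) * T) / (sigma * sqrt(T)) = 1.44493571
d2 = d1 - sigma * sqrt(T) = 1.38993571
exp(-rT) = 0.99352108; exp(-qT) = 1.00000000
C = S_0 * exp(-qT) * N(d1) - K * exp(-rT) * N(d2)
N(d1) = 0.92576203; N(d2) = 0.91772580
C = 0.8700 * 1.00000000 * 0.92576203 - 0.8100 * 0.99352108 * 0.91772580 = 0.0669


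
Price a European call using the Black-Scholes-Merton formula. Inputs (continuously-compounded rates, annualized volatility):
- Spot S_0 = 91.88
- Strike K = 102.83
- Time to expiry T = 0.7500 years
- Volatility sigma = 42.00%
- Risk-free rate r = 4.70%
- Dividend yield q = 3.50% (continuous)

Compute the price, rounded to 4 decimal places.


Answer: Price = 9.2784

Derivation:
d1 = (ln(S/K) + (r - q + 0.5*sigma^2) * T) / (sigma * sqrt(T)) = -0.10294365
d2 = d1 - sigma * sqrt(T) = -0.46667432
exp(-rT) = 0.96536405; exp(-qT) = 0.97409154
C = S_0 * exp(-qT) * N(d1) - K * exp(-rT) * N(d2)
N(d1) = 0.45900385; N(d2) = 0.32036645
C = 91.8800 * 0.97409154 * 0.45900385 - 102.8300 * 0.96536405 * 0.32036645 = 9.2784


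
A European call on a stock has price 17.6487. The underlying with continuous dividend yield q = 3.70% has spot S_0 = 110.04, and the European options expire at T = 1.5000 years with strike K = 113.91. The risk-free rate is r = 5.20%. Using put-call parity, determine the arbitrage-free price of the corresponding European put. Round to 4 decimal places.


Answer: Put price = 18.9122

Derivation:
Put-call parity: C - P = S_0 * exp(-qT) - K * exp(-rT).
S_0 * exp(-qT) = 110.0400 * 0.94601202 = 104.09916308
K * exp(-rT) = 113.9100 * 0.92496443 = 105.36269783
P = C - S*exp(-qT) + K*exp(-rT)
P = 17.6487 - 104.09916308 + 105.36269783 = 18.9122


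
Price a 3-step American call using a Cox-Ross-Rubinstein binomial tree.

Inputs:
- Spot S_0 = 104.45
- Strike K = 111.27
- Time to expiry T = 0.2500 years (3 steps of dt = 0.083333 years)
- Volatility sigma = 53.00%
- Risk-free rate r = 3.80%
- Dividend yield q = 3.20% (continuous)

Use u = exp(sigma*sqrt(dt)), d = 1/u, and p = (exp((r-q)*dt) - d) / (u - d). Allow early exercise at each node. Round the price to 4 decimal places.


dt = T/N = 0.083333
u = exp(sigma*sqrt(dt)) = 1.165322; d = 1/u = 0.858132
p = (exp((r-q)*dt) - d) / (u - d) = 0.463453
Discount per step: exp(-r*dt) = 0.996838
Stock lattice S(k, i) with i counting down-moves:
  k=0: S(0,0) = 104.4500
  k=1: S(1,0) = 121.7179; S(1,1) = 89.6318
  k=2: S(2,0) = 141.8406; S(2,1) = 104.4500; S(2,2) = 76.9159
  k=3: S(3,0) = 165.2901; S(3,1) = 121.7179; S(3,2) = 89.6318; S(3,3) = 66.0040
Terminal payoffs V(N, i) = max(S_T - K, 0):
  V(3,0) = 54.020074; V(3,1) = 10.447929; V(3,2) = 0.000000; V(3,3) = 0.000000
Backward induction: V(k, i) = exp(-r*dt) * [p * V(k+1, i) + (1-p) * V(k+1, i+1)]; then take max(V_cont, immediate exercise) for American.
  V(2,0) = exp(-r*dt) * [p*54.020074 + (1-p)*10.447929] = 30.544694; exercise = 30.570634; V(2,0) = max -> 30.570634
  V(2,1) = exp(-r*dt) * [p*10.447929 + (1-p)*0.000000] = 4.826815; exercise = 0.000000; V(2,1) = max -> 4.826815
  V(2,2) = exp(-r*dt) * [p*0.000000 + (1-p)*0.000000] = 0.000000; exercise = 0.000000; V(2,2) = max -> 0.000000
  V(1,0) = exp(-r*dt) * [p*30.570634 + (1-p)*4.826815] = 16.704884; exercise = 10.447929; V(1,0) = max -> 16.704884
  V(1,1) = exp(-r*dt) * [p*4.826815 + (1-p)*0.000000] = 2.229930; exercise = 0.000000; V(1,1) = max -> 2.229930
  V(0,0) = exp(-r*dt) * [p*16.704884 + (1-p)*2.229930] = 8.910131; exercise = 0.000000; V(0,0) = max -> 8.910131

Answer: Price = V(0,0) = 8.9101


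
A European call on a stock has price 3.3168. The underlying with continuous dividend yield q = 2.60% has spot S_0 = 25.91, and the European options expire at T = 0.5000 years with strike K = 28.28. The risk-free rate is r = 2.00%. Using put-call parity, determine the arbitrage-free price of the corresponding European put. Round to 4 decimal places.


Put-call parity: C - P = S_0 * exp(-qT) - K * exp(-rT).
S_0 * exp(-qT) = 25.9100 * 0.98708414 = 25.57534994
K * exp(-rT) = 28.2800 * 0.99004983 = 27.99860930
P = C - S*exp(-qT) + K*exp(-rT)
P = 3.3168 - 25.57534994 + 27.99860930 = 5.7401

Answer: Put price = 5.7401


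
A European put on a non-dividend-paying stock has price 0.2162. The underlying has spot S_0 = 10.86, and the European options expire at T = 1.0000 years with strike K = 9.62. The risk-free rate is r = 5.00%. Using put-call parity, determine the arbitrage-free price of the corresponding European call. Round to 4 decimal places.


Answer: Call price = 1.9254

Derivation:
Put-call parity: C - P = S_0 * exp(-qT) - K * exp(-rT).
S_0 * exp(-qT) = 10.8600 * 1.00000000 = 10.86000000
K * exp(-rT) = 9.6200 * 0.95122942 = 9.15082706
C = P + S*exp(-qT) - K*exp(-rT)
C = 0.2162 + 10.86000000 - 9.15082706 = 1.9254


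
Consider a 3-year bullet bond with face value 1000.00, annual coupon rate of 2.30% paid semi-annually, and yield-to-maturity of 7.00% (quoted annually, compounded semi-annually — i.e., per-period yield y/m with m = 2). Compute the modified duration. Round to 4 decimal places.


Coupon per period c = face * coupon_rate / m = 11.500000
Periods per year m = 2; per-period yield y/m = 0.035000
Number of cashflows N = 6
Cashflows (t years, CF_t, discount factor 1/(1+y/m)^(m*t), PV):
  t = 0.5000: CF_t = 11.500000, DF = 0.966184, PV = 11.111111
  t = 1.0000: CF_t = 11.500000, DF = 0.933511, PV = 10.735373
  t = 1.5000: CF_t = 11.500000, DF = 0.901943, PV = 10.372341
  t = 2.0000: CF_t = 11.500000, DF = 0.871442, PV = 10.021586
  t = 2.5000: CF_t = 11.500000, DF = 0.841973, PV = 9.682691
  t = 3.0000: CF_t = 1011.500000, DF = 0.813501, PV = 822.855902
Price P = sum_t PV_t = 874.779004
First compute Macaulay numerator sum_t t * PV_t:
  t * PV_t at t = 0.5000: 5.555556
  t * PV_t at t = 1.0000: 10.735373
  t * PV_t at t = 1.5000: 15.558512
  t * PV_t at t = 2.0000: 20.043171
  t * PV_t at t = 2.5000: 24.206729
  t * PV_t at t = 3.0000: 2468.567705
Macaulay duration D = 2544.667045 / 874.779004 = 2.908926
Modified duration = D / (1 + y/m) = 2.908926 / (1 + 0.035000) = 2.810556

Answer: Modified duration = 2.8106


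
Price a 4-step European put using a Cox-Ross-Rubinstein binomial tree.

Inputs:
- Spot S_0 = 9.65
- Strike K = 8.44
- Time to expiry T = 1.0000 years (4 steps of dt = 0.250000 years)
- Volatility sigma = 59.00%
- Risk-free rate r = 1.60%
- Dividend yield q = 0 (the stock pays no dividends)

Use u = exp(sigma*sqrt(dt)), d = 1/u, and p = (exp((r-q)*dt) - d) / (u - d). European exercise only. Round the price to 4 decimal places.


dt = T/N = 0.250000
u = exp(sigma*sqrt(dt)) = 1.343126; d = 1/u = 0.744532
p = (exp((r-q)*dt) - d) / (u - d) = 0.433476
Discount per step: exp(-r*dt) = 0.996008
Stock lattice S(k, i) with i counting down-moves:
  k=0: S(0,0) = 9.6500
  k=1: S(1,0) = 12.9612; S(1,1) = 7.1847
  k=2: S(2,0) = 17.4085; S(2,1) = 9.6500; S(2,2) = 5.3493
  k=3: S(3,0) = 23.3818; S(3,1) = 12.9612; S(3,2) = 7.1847; S(3,3) = 3.9827
  k=4: S(4,0) = 31.4047; S(4,1) = 17.4085; S(4,2) = 9.6500; S(4,3) = 5.3493; S(4,4) = 2.9652
Terminal payoffs V(N, i) = max(K - S_T, 0):
  V(4,0) = 0.000000; V(4,1) = 0.000000; V(4,2) = 0.000000; V(4,3) = 3.090742; V(4,4) = 5.474760
Backward induction: V(k, i) = exp(-r*dt) * [p * V(k+1, i) + (1-p) * V(k+1, i+1)].
  V(3,0) = exp(-r*dt) * [p*0.000000 + (1-p)*0.000000] = 0.000000
  V(3,1) = exp(-r*dt) * [p*0.000000 + (1-p)*0.000000] = 0.000000
  V(3,2) = exp(-r*dt) * [p*0.000000 + (1-p)*3.090742] = 1.743990
  V(3,3) = exp(-r*dt) * [p*3.090742 + (1-p)*5.474760] = 4.423616
  V(2,0) = exp(-r*dt) * [p*0.000000 + (1-p)*0.000000] = 0.000000
  V(2,1) = exp(-r*dt) * [p*0.000000 + (1-p)*1.743990] = 0.984068
  V(2,2) = exp(-r*dt) * [p*1.743990 + (1-p)*4.423616] = 3.249040
  V(1,0) = exp(-r*dt) * [p*0.000000 + (1-p)*0.984068] = 0.555273
  V(1,1) = exp(-r*dt) * [p*0.984068 + (1-p)*3.249040] = 2.258178
  V(0,0) = exp(-r*dt) * [p*0.555273 + (1-p)*2.258178] = 1.513942

Answer: Price = V(0,0) = 1.5139


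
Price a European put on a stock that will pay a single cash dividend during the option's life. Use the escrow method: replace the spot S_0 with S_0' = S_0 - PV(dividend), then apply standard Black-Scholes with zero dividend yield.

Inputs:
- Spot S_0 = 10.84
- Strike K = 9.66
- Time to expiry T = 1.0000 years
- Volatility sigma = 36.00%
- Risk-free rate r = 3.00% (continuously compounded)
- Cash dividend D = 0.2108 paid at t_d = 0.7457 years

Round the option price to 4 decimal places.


PV(D) = D * exp(-r * t_d) = 0.2108 * 0.97787738 = 0.20613655
S_0' = S_0 - PV(D) = 10.8400 - 0.20613655 = 10.63386345
d1 = (ln(S_0'/K) + (r + sigma^2/2)*T) / (sigma*sqrt(T)) = 0.53013868
d2 = d1 - sigma*sqrt(T) = 0.17013868
exp(-rT) = 0.97044553
N(-d1) = 0.29800789; N(-d2) = 0.43245054
P = K * exp(-rT) * N(-d2) - S_0' * N(-d1) = 9.6600 * 0.97044553 * 0.43245054 - 10.63386345 * 0.29800789 = 0.8850

Answer: Price = 0.8850


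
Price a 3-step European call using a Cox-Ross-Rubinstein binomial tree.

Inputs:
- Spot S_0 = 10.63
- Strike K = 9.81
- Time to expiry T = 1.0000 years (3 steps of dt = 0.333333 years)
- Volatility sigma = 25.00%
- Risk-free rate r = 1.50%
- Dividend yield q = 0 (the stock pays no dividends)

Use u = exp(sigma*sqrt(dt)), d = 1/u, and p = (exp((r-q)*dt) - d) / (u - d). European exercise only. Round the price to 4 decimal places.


Answer: Price = V(0,0) = 1.5999

Derivation:
dt = T/N = 0.333333
u = exp(sigma*sqrt(dt)) = 1.155274; d = 1/u = 0.865596
p = (exp((r-q)*dt) - d) / (u - d) = 0.481282
Discount per step: exp(-r*dt) = 0.995012
Stock lattice S(k, i) with i counting down-moves:
  k=0: S(0,0) = 10.6300
  k=1: S(1,0) = 12.2806; S(1,1) = 9.2013
  k=2: S(2,0) = 14.1874; S(2,1) = 10.6300; S(2,2) = 7.9646
  k=3: S(3,0) = 16.3904; S(3,1) = 12.2806; S(3,2) = 9.2013; S(3,3) = 6.8941
Terminal payoffs V(N, i) = max(S_T - K, 0):
  V(3,0) = 6.580352; V(3,1) = 2.470563; V(3,2) = 0.000000; V(3,3) = 0.000000
Backward induction: V(k, i) = exp(-r*dt) * [p * V(k+1, i) + (1-p) * V(k+1, i+1)].
  V(2,0) = exp(-r*dt) * [p*6.580352 + (1-p)*2.470563] = 4.426343
  V(2,1) = exp(-r*dt) * [p*2.470563 + (1-p)*0.000000] = 1.183107
  V(2,2) = exp(-r*dt) * [p*0.000000 + (1-p)*0.000000] = 0.000000
  V(1,0) = exp(-r*dt) * [p*4.426343 + (1-p)*1.183107] = 2.730332
  V(1,1) = exp(-r*dt) * [p*1.183107 + (1-p)*0.000000] = 0.566568
  V(0,0) = exp(-r*dt) * [p*2.730332 + (1-p)*0.566568] = 1.599928


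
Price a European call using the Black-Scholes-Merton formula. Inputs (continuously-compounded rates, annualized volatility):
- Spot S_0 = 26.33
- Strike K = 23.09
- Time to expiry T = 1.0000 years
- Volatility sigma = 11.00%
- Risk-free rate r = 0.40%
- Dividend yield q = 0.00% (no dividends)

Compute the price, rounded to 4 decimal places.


d1 = (ln(S/K) + (r - q + 0.5*sigma^2) * T) / (sigma * sqrt(T)) = 1.28508500
d2 = d1 - sigma * sqrt(T) = 1.17508500
exp(-rT) = 0.99600799; exp(-qT) = 1.00000000
C = S_0 * exp(-qT) * N(d1) - K * exp(-rT) * N(d2)
N(d1) = 0.90061871; N(d2) = 0.88001964
C = 26.3300 * 1.00000000 * 0.90061871 - 23.0900 * 0.99600799 * 0.88001964 = 3.4748

Answer: Price = 3.4748


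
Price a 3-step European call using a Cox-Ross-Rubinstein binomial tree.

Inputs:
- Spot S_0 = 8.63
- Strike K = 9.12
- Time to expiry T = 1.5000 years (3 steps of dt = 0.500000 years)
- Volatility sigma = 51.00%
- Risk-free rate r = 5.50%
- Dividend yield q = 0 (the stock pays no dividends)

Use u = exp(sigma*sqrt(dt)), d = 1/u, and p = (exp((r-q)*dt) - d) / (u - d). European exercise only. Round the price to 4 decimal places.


dt = T/N = 0.500000
u = exp(sigma*sqrt(dt)) = 1.434225; d = 1/u = 0.697241
p = (exp((r-q)*dt) - d) / (u - d) = 0.448640
Discount per step: exp(-r*dt) = 0.972875
Stock lattice S(k, i) with i counting down-moves:
  k=0: S(0,0) = 8.6300
  k=1: S(1,0) = 12.3774; S(1,1) = 6.0172
  k=2: S(2,0) = 17.7519; S(2,1) = 8.6300; S(2,2) = 4.1954
  k=3: S(3,0) = 25.4602; S(3,1) = 12.3774; S(3,2) = 6.0172; S(3,3) = 2.9252
Terminal payoffs V(N, i) = max(S_T - K, 0):
  V(3,0) = 16.340236; V(3,1) = 3.257360; V(3,2) = 0.000000; V(3,3) = 0.000000
Backward induction: V(k, i) = exp(-r*dt) * [p * V(k+1, i) + (1-p) * V(k+1, i+1)].
  V(2,0) = exp(-r*dt) * [p*16.340236 + (1-p)*3.257360] = 8.879298
  V(2,1) = exp(-r*dt) * [p*3.257360 + (1-p)*0.000000] = 1.421743
  V(2,2) = exp(-r*dt) * [p*0.000000 + (1-p)*0.000000] = 0.000000
  V(1,0) = exp(-r*dt) * [p*8.879298 + (1-p)*1.421743] = 4.638184
  V(1,1) = exp(-r*dt) * [p*1.421743 + (1-p)*0.000000] = 0.620549
  V(0,0) = exp(-r*dt) * [p*4.638184 + (1-p)*0.620549] = 2.357298

Answer: Price = V(0,0) = 2.3573


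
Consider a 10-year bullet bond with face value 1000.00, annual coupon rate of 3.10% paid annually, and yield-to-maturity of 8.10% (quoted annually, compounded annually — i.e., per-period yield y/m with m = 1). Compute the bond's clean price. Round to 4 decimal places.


Answer: Price = 666.0040

Derivation:
Coupon per period c = face * coupon_rate / m = 31.000000
Periods per year m = 1; per-period yield y/m = 0.081000
Number of cashflows N = 10
Cashflows (t years, CF_t, discount factor 1/(1+y/m)^(m*t), PV):
  t = 1.0000: CF_t = 31.000000, DF = 0.925069, PV = 28.677151
  t = 2.0000: CF_t = 31.000000, DF = 0.855753, PV = 26.528354
  t = 3.0000: CF_t = 31.000000, DF = 0.791631, PV = 24.540568
  t = 4.0000: CF_t = 31.000000, DF = 0.732314, PV = 22.701728
  t = 5.0000: CF_t = 31.000000, DF = 0.677441, PV = 21.000674
  t = 6.0000: CF_t = 31.000000, DF = 0.626680, PV = 19.427080
  t = 7.0000: CF_t = 31.000000, DF = 0.579722, PV = 17.971397
  t = 8.0000: CF_t = 31.000000, DF = 0.536284, PV = 16.624789
  t = 9.0000: CF_t = 31.000000, DF = 0.496099, PV = 15.379083
  t = 10.0000: CF_t = 1031.000000, DF = 0.458926, PV = 473.153139
Price P = sum_t PV_t = 666.003963


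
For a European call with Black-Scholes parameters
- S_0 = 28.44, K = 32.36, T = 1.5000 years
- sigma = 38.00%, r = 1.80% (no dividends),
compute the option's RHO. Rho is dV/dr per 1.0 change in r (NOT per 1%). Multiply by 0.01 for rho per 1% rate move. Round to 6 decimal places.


Answer: Rho = 15.382887

Derivation:
d1 = 0.0132648738; d2 = -0.4521381773
phi(d1) = 0.3989071836; exp(-qT) = 1.0000000000; exp(-rT) = 0.9733612415
N(d2) = 0.3255847210
Rho = K*T*exp(-rT)*N(d2) = 32.3600 * 1.5000 * 0.9733612415 * 0.3255847210 = 15.382887


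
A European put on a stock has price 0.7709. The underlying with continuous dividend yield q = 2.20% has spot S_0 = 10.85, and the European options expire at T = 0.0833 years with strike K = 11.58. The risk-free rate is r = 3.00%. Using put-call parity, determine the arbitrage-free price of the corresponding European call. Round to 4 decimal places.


Put-call parity: C - P = S_0 * exp(-qT) - K * exp(-rT).
S_0 * exp(-qT) = 10.8500 * 0.99816908 = 10.83013450
K * exp(-rT) = 11.5800 * 0.99750412 = 11.55109771
C = P + S*exp(-qT) - K*exp(-rT)
C = 0.7709 + 10.83013450 - 11.55109771 = 0.0499

Answer: Call price = 0.0499


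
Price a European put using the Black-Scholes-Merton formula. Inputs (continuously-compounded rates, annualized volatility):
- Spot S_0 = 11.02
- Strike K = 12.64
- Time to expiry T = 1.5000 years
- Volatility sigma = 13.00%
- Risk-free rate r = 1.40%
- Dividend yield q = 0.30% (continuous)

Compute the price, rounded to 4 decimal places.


Answer: Price = 1.6465

Derivation:
d1 = (ln(S/K) + (r - q + 0.5*sigma^2) * T) / (sigma * sqrt(T)) = -0.67819202
d2 = d1 - sigma * sqrt(T) = -0.83740885
exp(-rT) = 0.97921896; exp(-qT) = 0.99551011
P = K * exp(-rT) * N(-d2) - S_0 * exp(-qT) * N(-d1)
N(-d1) = 0.75117502; N(-d2) = 0.79881860
P = 12.6400 * 0.97921896 * 0.79881860 - 11.0200 * 0.99551011 * 0.75117502 = 1.6465


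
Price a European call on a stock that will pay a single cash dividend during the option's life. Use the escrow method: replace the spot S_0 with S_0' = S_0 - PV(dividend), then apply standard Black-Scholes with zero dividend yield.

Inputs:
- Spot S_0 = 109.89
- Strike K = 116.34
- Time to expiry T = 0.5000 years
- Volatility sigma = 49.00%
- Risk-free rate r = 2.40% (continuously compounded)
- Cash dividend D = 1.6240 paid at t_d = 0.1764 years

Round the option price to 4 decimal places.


PV(D) = D * exp(-r * t_d) = 1.6240 * 0.99577535 = 1.61713917
S_0' = S_0 - PV(D) = 109.8900 - 1.61713917 = 108.27286083
d1 = (ln(S_0'/K) + (r + sigma^2/2)*T) / (sigma*sqrt(T)) = 0.00046926
d2 = d1 - sigma*sqrt(T) = -0.34601306
exp(-rT) = 0.98807171
N(d1) = 0.50018721; N(d2) = 0.36466645
C = S_0' * N(d1) - K * exp(-rT) * N(d2) = 108.27286083 * 0.50018721 - 116.3400 * 0.98807171 * 0.36466645 = 12.2375

Answer: Price = 12.2375


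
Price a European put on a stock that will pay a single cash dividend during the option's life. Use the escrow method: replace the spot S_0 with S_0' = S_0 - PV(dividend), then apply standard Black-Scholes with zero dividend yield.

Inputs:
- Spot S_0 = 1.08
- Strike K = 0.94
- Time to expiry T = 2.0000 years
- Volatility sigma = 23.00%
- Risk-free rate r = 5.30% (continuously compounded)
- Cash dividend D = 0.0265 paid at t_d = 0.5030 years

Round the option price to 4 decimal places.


Answer: Price = 0.0452

Derivation:
PV(D) = D * exp(-r * t_d) = 0.0265 * 0.97369321 = 0.02580287
S_0' = S_0 - PV(D) = 1.0800 - 0.02580287 = 1.05419713
d1 = (ln(S_0'/K) + (r + sigma^2/2)*T) / (sigma*sqrt(T)) = 0.84101087
d2 = d1 - sigma*sqrt(T) = 0.51574176
exp(-rT) = 0.89942465
N(-d1) = 0.20017092; N(-d2) = 0.30301739
P = K * exp(-rT) * N(-d2) - S_0' * N(-d1) = 0.9400 * 0.89942465 * 0.30301739 - 1.05419713 * 0.20017092 = 0.0452


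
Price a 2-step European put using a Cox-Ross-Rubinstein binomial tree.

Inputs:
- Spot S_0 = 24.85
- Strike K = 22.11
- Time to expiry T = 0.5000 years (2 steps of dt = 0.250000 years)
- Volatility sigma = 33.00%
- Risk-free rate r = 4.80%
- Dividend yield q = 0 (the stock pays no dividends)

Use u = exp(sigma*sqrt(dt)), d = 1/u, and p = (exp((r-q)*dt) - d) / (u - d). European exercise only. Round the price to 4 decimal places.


Answer: Price = V(0,0) = 1.0558

Derivation:
dt = T/N = 0.250000
u = exp(sigma*sqrt(dt)) = 1.179393; d = 1/u = 0.847894
p = (exp((r-q)*dt) - d) / (u - d) = 0.495261
Discount per step: exp(-r*dt) = 0.988072
Stock lattice S(k, i) with i counting down-moves:
  k=0: S(0,0) = 24.8500
  k=1: S(1,0) = 29.3079; S(1,1) = 21.0702
  k=2: S(2,0) = 34.5656; S(2,1) = 24.8500; S(2,2) = 17.8653
Terminal payoffs V(N, i) = max(K - S_T, 0):
  V(2,0) = 0.000000; V(2,1) = 0.000000; V(2,2) = 4.244745
Backward induction: V(k, i) = exp(-r*dt) * [p * V(k+1, i) + (1-p) * V(k+1, i+1)].
  V(1,0) = exp(-r*dt) * [p*0.000000 + (1-p)*0.000000] = 0.000000
  V(1,1) = exp(-r*dt) * [p*0.000000 + (1-p)*4.244745] = 2.116934
  V(0,0) = exp(-r*dt) * [p*0.000000 + (1-p)*2.116934] = 1.055755


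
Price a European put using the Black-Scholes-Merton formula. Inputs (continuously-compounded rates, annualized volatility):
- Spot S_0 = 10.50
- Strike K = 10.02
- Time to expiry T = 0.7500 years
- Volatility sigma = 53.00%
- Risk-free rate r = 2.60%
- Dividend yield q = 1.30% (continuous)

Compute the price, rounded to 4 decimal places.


d1 = (ln(S/K) + (r - q + 0.5*sigma^2) * T) / (sigma * sqrt(T)) = 0.35268402
d2 = d1 - sigma * sqrt(T) = -0.10630944
exp(-rT) = 0.98068890; exp(-qT) = 0.99029738
P = K * exp(-rT) * N(-d2) - S_0 * exp(-qT) * N(-d1)
N(-d1) = 0.36216267; N(-d2) = 0.54233158
P = 10.0200 * 0.98068890 * 0.54233158 - 10.5000 * 0.99029738 * 0.36216267 = 1.5634

Answer: Price = 1.5634
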